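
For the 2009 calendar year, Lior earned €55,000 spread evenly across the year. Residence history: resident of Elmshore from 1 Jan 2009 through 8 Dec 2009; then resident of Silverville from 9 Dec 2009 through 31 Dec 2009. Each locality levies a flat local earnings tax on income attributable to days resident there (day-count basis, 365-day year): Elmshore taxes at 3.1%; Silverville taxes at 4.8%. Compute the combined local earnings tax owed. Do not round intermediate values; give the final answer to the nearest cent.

€1,763.92

Elmshore, 1 Jan – 8 Dec 2009: 342 days → €55,000 × 3.1% × 342/365 = €1,597.5616
Silverville, 9 Dec – 31 Dec 2009: 23 days → €55,000 × 4.8% × 23/365 = €166.3562
Total = €1,763.9178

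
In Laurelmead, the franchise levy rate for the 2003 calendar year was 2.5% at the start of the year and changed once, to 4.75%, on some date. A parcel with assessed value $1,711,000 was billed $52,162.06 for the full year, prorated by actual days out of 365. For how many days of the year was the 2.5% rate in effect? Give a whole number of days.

276 days

Let d = days at the first rate; then 365 − d days at the second rate.
$1,711,000 × [2.5%·d + 4.75%·(365−d)] / 365 = $52,162.06
Solving gives d = 276, so the new rate took effect on 4 October 2003.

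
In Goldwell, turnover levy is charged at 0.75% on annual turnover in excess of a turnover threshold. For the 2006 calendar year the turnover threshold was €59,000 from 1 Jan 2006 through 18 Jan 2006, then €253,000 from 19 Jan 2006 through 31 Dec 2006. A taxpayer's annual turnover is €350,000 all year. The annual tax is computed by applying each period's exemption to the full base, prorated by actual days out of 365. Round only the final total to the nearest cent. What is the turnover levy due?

1 Jan – 18 Jan 2006: 18 days, exemption €59,000 → (€350,000 − €59,000) × 0.75% × 18/365 = €107.6301
19 Jan – 31 Dec 2006: 347 days, exemption €253,000 → (€350,000 − €253,000) × 0.75% × 347/365 = €691.6233
Total = €799.2534

€799.25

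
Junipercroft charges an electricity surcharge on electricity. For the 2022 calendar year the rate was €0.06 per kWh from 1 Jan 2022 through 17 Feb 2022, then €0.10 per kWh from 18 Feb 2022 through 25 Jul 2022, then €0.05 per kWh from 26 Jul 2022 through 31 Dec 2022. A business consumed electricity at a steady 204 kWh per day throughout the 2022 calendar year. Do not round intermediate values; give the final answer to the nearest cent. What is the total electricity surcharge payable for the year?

€5,432.52

1 Jan – 17 Feb 2022: 48 days × 204 kWh/day = 9,792 kWh at €0.06/kWh → €587.52
18 Feb – 25 Jul 2022: 158 days × 204 kWh/day = 32,232 kWh at €0.10/kWh → €3,223.20
26 Jul – 31 Dec 2022: 159 days × 204 kWh/day = 32,436 kWh at €0.05/kWh → €1,621.80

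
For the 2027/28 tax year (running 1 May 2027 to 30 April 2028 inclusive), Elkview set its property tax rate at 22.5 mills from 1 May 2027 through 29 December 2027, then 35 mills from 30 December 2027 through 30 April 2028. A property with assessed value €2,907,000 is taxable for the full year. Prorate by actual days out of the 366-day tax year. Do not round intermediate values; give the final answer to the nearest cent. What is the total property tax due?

1 May – 29 December 2027: 243 days at 22.5 mills → €2,907,000 × 2.25% × 243/366 = €43,426.2910
30 December 2027 – 30 April 2028: 123 days at 35 mills → €2,907,000 × 3.5% × 123/366 = €34,192.9918
Total = €77,619.2828

€77,619.28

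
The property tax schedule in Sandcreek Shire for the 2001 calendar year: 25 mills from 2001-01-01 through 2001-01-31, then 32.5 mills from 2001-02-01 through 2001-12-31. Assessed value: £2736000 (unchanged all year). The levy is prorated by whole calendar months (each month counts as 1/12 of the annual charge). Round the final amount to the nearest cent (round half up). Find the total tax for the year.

£87210.00

2001-01-01 to 2001-01-31: 1 month at 25 mills → £2736000 × 2.5% × 1/12 = £5700.0000
2001-02-01 to 2001-12-31: 11 months at 32.5 mills → £2736000 × 3.25% × 11/12 = £81510.0000
Total = £87210.0000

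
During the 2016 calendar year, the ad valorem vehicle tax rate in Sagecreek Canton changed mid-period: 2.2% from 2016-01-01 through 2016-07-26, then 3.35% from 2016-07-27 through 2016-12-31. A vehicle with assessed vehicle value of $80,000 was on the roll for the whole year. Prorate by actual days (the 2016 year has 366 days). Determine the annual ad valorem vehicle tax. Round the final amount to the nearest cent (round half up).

$2,157.16

2016-01-01 to 2016-07-26: 208 days at 2.2% → $80,000 × 2.2% × 208/366 = $1,000.2186
2016-07-27 to 2016-12-31: 158 days at 3.35% → $80,000 × 3.35% × 158/366 = $1,156.9399
Total = $2,157.1585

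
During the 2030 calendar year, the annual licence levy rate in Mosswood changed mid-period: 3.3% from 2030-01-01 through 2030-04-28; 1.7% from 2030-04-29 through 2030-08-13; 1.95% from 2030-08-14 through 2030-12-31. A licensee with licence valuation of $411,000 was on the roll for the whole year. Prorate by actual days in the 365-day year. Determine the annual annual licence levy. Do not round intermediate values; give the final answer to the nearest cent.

2030-01-01 to 2030-04-28: 118 days at 3.3% → $411,000 × 3.3% × 118/365 = $4,384.7507
2030-04-29 to 2030-08-13: 107 days at 1.7% → $411,000 × 1.7% × 107/365 = $2,048.2438
2030-08-14 to 2030-12-31: 140 days at 1.95% → $411,000 × 1.95% × 140/365 = $3,074.0548
Total = $9,507.0493

$9,507.05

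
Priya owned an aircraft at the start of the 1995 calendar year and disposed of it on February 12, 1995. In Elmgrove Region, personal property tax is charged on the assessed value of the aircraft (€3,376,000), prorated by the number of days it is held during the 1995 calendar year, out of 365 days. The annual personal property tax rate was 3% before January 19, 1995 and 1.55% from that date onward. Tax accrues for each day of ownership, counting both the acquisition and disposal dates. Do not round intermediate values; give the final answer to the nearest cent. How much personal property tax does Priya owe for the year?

January 1 – January 18, 1995: 18 days at 3% → €3,376,000 × 3% × 18/365 = €4,994.6301
January 19 – February 12, 1995: 25 days at 1.55% → €3,376,000 × 1.55% × 25/365 = €3,584.1096
Total = €8,578.7397

€8,578.74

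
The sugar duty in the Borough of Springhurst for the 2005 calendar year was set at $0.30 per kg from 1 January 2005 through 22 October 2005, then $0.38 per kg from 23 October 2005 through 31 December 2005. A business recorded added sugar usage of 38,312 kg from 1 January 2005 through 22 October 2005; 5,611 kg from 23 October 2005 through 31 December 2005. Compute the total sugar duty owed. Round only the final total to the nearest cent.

1 January – 22 October 2005: 38,312 kg at $0.30/kg → $11,493.60
23 October – 31 December 2005: 5,611 kg at $0.38/kg → $2,132.18

$13,625.78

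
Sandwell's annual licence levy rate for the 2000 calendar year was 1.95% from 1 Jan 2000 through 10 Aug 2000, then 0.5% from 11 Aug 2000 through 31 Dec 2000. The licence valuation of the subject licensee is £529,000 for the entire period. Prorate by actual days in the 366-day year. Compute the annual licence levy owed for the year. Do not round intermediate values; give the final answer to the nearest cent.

£7,318.56

1 Jan – 10 Aug 2000: 223 days at 1.95% → £529,000 × 1.95% × 223/366 = £6,285.1270
11 Aug – 31 Dec 2000: 143 days at 0.5% → £529,000 × 0.5% × 143/366 = £1,033.4290
Total = £7,318.5560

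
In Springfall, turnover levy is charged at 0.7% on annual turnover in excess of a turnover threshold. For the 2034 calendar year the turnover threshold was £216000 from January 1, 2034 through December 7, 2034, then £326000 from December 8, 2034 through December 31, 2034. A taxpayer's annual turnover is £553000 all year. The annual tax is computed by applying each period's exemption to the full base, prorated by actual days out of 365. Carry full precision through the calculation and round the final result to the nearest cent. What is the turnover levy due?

January 1 – December 7, 2034: 341 days, exemption £216000 → (£553000 − £216000) × 0.7% × 341/365 = £2203.8877
December 8 – December 31, 2034: 24 days, exemption £326000 → (£553000 − £326000) × 0.7% × 24/365 = £104.4822
Total = £2308.3699

£2308.37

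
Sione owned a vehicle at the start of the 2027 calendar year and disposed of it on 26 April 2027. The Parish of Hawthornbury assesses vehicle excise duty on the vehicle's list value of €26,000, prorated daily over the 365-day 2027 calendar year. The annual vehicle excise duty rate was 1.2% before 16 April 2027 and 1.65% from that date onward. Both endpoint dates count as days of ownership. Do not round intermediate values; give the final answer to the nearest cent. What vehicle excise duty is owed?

1 January – 15 April 2027: 105 days at 1.2% → €26,000 × 1.2% × 105/365 = €89.7534
16 April – 26 April 2027: 11 days at 1.65% → €26,000 × 1.65% × 11/365 = €12.9288
Total = €102.6822

€102.68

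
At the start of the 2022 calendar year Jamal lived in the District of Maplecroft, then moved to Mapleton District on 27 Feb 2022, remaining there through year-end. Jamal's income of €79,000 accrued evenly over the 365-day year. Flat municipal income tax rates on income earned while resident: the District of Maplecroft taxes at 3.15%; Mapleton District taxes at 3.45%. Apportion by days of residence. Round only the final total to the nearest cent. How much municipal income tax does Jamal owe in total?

The District of Maplecroft, 1 Jan – 26 Feb 2022: 57 days → €79,000 × 3.15% × 57/365 = €388.6151
Mapleton District, 27 Feb – 31 Dec 2022: 308 days → €79,000 × 3.45% × 308/365 = €2,299.8740
Total = €2,688.4890

€2,688.49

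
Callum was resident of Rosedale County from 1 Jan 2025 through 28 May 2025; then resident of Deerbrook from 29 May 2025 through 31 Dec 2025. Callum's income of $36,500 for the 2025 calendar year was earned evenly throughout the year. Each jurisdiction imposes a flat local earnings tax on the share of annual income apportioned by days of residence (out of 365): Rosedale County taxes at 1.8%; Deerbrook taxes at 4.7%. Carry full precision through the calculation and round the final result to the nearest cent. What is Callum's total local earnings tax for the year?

$1,286.30

Rosedale County, 1 Jan – 28 May 2025: 148 days → $36,500 × 1.8% × 148/365 = $266.4000
Deerbrook, 29 May – 31 Dec 2025: 217 days → $36,500 × 4.7% × 217/365 = $1,019.9000
Total = $1,286.3000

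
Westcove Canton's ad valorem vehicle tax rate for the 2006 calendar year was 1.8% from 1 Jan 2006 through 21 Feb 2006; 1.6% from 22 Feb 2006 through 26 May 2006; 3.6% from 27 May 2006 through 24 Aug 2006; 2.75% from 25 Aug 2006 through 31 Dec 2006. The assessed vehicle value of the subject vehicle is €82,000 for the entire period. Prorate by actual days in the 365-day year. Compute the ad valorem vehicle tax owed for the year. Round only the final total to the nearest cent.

€2,073.03

1 Jan – 21 Feb 2006: 52 days at 1.8% → €82,000 × 1.8% × 52/365 = €210.2795
22 Feb – 26 May 2006: 94 days at 1.6% → €82,000 × 1.6% × 94/365 = €337.8849
27 May – 24 Aug 2006: 90 days at 3.6% → €82,000 × 3.6% × 90/365 = €727.8904
25 Aug – 31 Dec 2006: 129 days at 2.75% → €82,000 × 2.75% × 129/365 = €796.9726
Total = €2,073.0274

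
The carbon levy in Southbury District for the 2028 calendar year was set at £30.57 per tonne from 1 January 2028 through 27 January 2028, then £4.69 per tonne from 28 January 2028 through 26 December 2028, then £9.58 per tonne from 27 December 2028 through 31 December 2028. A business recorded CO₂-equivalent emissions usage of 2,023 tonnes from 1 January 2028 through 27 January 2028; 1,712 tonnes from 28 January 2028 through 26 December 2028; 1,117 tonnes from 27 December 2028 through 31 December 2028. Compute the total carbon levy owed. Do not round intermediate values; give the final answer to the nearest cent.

£80,573.25

1 January – 27 January 2028: 2,023 tonnes at £30.57/tonne → £61,843.11
28 January – 26 December 2028: 1,712 tonnes at £4.69/tonne → £8,029.28
27 December – 31 December 2028: 1,117 tonnes at £9.58/tonne → £10,700.86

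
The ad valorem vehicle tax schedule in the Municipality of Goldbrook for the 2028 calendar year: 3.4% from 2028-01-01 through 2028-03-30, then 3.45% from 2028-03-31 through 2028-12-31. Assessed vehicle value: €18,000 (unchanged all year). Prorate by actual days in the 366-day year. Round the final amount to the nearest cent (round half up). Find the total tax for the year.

2028-01-01 to 2028-03-30: 90 days at 3.4% → €18,000 × 3.4% × 90/366 = €150.4918
2028-03-31 to 2028-12-31: 276 days at 3.45% → €18,000 × 3.45% × 276/366 = €468.2951
Total = €618.7869

€618.79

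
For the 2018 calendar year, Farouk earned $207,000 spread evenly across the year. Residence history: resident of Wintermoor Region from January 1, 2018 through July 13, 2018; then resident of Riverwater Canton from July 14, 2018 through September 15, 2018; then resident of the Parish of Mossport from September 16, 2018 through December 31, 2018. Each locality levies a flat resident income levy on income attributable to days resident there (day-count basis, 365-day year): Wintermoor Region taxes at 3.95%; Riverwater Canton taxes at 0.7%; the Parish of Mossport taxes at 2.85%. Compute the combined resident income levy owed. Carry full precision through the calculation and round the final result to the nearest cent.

$6,329.38

Wintermoor Region, January 1 – July 13, 2018: 194 days → $207,000 × 3.95% × 194/365 = $4,345.8658
Riverwater Canton, July 14 – September 15, 2018: 64 days → $207,000 × 0.7% × 64/365 = $254.0712
The Parish of Mossport, September 16 – December 31, 2018: 107 days → $207,000 × 2.85% × 107/365 = $1,729.4425
Total = $6,329.3795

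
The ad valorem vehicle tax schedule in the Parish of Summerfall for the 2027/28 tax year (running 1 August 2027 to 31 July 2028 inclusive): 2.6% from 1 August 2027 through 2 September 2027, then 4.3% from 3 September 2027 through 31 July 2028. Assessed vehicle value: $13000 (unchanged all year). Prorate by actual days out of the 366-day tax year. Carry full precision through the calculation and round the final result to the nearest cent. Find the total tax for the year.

$539.07

1 August – 2 September 2027: 33 days at 2.6% → $13000 × 2.6% × 33/366 = $30.4754
3 September 2027 – 31 July 2028: 333 days at 4.3% → $13000 × 4.3% × 333/366 = $508.5984
Total = $539.0738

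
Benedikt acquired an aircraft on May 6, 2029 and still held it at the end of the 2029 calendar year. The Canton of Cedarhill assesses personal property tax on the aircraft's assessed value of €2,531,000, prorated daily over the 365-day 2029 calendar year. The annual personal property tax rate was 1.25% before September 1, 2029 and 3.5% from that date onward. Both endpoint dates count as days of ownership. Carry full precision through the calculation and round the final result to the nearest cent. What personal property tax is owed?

May 6 – August 31, 2029: 118 days at 1.25% → €2,531,000 × 1.25% × 118/365 = €10,228.0137
September 1 – December 31, 2029: 122 days at 3.5% → €2,531,000 × 3.5% × 122/365 = €29,609.2329
Total = €39,837.2466

€39,837.25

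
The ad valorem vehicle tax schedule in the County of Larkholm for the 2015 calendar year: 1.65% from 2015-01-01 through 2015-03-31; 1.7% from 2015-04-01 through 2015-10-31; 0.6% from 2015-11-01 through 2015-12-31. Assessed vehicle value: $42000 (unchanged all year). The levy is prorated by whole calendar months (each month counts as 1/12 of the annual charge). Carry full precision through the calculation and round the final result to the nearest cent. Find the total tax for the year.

2015-01-01 to 2015-03-31: 3 months at 1.65% → $42000 × 1.65% × 3/12 = $173.2500
2015-04-01 to 2015-10-31: 7 months at 1.7% → $42000 × 1.7% × 7/12 = $416.5000
2015-11-01 to 2015-12-31: 2 months at 0.6% → $42000 × 0.6% × 2/12 = $42.0000
Total = $631.7500

$631.75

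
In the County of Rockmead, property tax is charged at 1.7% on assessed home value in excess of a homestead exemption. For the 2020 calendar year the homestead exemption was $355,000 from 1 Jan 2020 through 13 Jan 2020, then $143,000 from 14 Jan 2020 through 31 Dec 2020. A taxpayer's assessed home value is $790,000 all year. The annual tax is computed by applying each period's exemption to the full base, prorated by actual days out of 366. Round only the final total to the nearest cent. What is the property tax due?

1 Jan – 13 Jan 2020: 13 days, exemption $355,000 → ($790,000 − $355,000) × 1.7% × 13/366 = $262.6639
14 Jan – 31 Dec 2020: 353 days, exemption $143,000 → ($790,000 − $143,000) × 1.7% × 353/366 = $10,608.3251
Total = $10,870.9891

$10,870.99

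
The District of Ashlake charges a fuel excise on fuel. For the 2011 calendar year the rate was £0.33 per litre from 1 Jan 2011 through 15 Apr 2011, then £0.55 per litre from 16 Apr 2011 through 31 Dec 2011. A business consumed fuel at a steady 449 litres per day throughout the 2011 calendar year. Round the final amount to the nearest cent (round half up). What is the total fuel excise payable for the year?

£79,764.85

1 Jan – 15 Apr 2011: 105 days × 449 litres/day = 47,145 litres at £0.33/litre → £15,557.85
16 Apr – 31 Dec 2011: 260 days × 449 litres/day = 116,740 litres at £0.55/litre → £64,207.00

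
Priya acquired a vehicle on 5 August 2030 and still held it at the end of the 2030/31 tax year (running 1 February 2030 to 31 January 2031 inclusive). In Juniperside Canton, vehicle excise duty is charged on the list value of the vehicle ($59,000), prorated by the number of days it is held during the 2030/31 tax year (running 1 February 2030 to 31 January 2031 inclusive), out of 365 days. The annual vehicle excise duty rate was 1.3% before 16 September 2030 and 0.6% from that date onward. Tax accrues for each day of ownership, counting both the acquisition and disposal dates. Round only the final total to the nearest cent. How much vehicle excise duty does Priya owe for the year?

5 August – 15 September 2030: 42 days at 1.3% → $59,000 × 1.3% × 42/365 = $88.2575
16 September 2030 – 31 January 2031: 138 days at 0.6% → $59,000 × 0.6% × 138/365 = $133.8411
Total = $222.0986

$222.10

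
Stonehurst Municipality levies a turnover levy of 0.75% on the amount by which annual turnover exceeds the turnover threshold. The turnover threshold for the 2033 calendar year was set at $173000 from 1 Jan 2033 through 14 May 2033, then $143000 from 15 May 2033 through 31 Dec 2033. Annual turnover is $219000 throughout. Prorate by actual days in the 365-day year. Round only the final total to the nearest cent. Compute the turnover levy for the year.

1 Jan – 14 May 2033: 134 days, exemption $173000 → ($219000 − $173000) × 0.75% × 134/365 = $126.6575
15 May – 31 Dec 2033: 231 days, exemption $143000 → ($219000 − $143000) × 0.75% × 231/365 = $360.7397
Total = $487.3973

$487.40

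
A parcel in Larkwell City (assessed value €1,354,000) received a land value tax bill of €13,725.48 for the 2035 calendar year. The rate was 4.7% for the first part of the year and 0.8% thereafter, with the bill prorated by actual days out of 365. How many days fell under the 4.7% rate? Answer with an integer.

Let d = days at the first rate; then 365 − d days at the second rate.
€1,354,000 × [4.7%·d + 0.8%·(365−d)] / 365 = €13,725.48
Solving gives d = 20, so the new rate took effect on 21 Jan 2035.

20 days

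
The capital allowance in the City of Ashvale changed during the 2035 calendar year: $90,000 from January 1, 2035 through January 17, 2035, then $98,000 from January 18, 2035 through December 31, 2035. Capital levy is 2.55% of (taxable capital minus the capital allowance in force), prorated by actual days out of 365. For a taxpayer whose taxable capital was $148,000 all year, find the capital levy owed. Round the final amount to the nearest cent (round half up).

$1,284.50

January 1 – January 17, 2035: 17 days, exemption $90,000 → ($148,000 − $90,000) × 2.55% × 17/365 = $68.8849
January 18 – December 31, 2035: 348 days, exemption $98,000 → ($148,000 − $98,000) × 2.55% × 348/365 = $1,215.6164
Total = $1,284.5014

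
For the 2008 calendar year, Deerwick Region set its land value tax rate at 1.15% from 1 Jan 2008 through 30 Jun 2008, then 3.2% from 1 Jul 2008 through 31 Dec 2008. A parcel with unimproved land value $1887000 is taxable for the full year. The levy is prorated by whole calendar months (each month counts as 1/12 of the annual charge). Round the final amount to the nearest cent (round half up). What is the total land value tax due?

1 Jan – 30 Jun 2008: 6 months at 1.15% → $1887000 × 1.15% × 6/12 = $10850.2500
1 Jul – 31 Dec 2008: 6 months at 3.2% → $1887000 × 3.2% × 6/12 = $30192.0000
Total = $41042.2500

$41042.25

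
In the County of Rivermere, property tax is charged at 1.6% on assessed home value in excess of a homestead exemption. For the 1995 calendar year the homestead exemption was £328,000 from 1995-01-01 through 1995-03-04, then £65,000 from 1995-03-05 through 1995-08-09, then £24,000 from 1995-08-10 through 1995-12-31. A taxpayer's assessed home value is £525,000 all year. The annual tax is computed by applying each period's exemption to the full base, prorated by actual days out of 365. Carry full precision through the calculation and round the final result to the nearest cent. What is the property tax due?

1995-01-01 to 1995-03-04: 63 days, exemption £328,000 → (£525,000 − £328,000) × 1.6% × 63/365 = £544.0438
1995-03-05 to 1995-08-09: 158 days, exemption £65,000 → (£525,000 − £65,000) × 1.6% × 158/365 = £3,185.9726
1995-08-10 to 1995-12-31: 144 days, exemption £24,000 → (£525,000 − £24,000) × 1.6% × 144/365 = £3,162.4767
Total = £6,892.4932

£6,892.49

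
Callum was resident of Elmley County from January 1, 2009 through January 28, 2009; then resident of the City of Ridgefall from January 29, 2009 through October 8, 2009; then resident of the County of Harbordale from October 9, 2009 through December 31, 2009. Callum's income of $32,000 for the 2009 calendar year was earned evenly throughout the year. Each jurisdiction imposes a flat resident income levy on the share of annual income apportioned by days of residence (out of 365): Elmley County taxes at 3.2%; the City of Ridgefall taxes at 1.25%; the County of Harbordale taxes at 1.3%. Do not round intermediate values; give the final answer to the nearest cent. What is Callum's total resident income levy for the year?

$451.55

Elmley County, January 1 – January 28, 2009: 28 days → $32,000 × 3.2% × 28/365 = $78.5534
The City of Ridgefall, January 29 – October 8, 2009: 253 days → $32,000 × 1.25% × 253/365 = $277.2603
The County of Harbordale, October 9 – December 31, 2009: 84 days → $32,000 × 1.3% × 84/365 = $95.7370
Total = $451.5507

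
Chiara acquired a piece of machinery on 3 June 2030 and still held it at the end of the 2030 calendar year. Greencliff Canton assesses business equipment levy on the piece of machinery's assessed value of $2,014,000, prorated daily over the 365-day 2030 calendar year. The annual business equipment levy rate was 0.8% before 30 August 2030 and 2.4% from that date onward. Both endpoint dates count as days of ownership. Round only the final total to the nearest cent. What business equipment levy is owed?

3 June – 29 August 2030: 88 days at 0.8% → $2,014,000 × 0.8% × 88/365 = $3,884.5370
30 August – 31 December 2030: 124 days at 2.4% → $2,014,000 × 2.4% × 124/365 = $16,420.9973
Total = $20,305.5342

$20,305.53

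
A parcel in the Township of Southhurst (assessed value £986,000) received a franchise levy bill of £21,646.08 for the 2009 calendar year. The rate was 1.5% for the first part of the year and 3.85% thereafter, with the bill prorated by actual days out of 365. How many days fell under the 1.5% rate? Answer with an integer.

257 days

Let d = days at the first rate; then 365 − d days at the second rate.
£986,000 × [1.5%·d + 3.85%·(365−d)] / 365 = £21,646.08
Solving gives d = 257, so the new rate took effect on 15 September 2009.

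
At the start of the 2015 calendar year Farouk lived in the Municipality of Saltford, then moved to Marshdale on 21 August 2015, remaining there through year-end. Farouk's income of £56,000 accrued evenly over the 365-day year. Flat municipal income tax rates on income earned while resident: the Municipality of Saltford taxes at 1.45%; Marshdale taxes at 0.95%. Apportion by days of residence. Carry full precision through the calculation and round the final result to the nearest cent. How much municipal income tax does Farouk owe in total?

The Municipality of Saltford, 1 January – 20 August 2015: 232 days → £56,000 × 1.45% × 232/365 = £516.1205
Marshdale, 21 August – 31 December 2015: 133 days → £56,000 × 0.95% × 133/365 = £193.8521
Total = £709.9726

£709.97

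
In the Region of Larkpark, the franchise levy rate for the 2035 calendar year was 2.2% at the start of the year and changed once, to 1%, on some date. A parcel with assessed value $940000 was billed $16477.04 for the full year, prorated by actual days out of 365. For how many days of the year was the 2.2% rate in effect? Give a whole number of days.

Let d = days at the first rate; then 365 − d days at the second rate.
$940000 × [2.2%·d + 1%·(365−d)] / 365 = $16477.04
Solving gives d = 229, so the new rate took effect on August 18, 2035.

229 days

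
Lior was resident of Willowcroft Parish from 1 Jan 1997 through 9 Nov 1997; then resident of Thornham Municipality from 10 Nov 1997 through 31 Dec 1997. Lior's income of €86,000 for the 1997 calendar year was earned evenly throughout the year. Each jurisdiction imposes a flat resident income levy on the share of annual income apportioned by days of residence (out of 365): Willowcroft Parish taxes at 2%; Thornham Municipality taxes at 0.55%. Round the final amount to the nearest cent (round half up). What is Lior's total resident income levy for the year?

Willowcroft Parish, 1 Jan – 9 Nov 1997: 313 days → €86,000 × 2% × 313/365 = €1,474.9589
Thornham Municipality, 10 Nov – 31 Dec 1997: 52 days → €86,000 × 0.55% × 52/365 = €67.3863
Total = €1,542.3452

€1,542.35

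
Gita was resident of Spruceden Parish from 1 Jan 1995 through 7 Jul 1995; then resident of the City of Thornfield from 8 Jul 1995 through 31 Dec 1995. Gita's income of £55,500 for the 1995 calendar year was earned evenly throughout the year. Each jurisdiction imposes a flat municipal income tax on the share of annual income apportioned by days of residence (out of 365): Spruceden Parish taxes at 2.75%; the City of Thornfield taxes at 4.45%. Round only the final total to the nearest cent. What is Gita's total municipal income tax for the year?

£1,983.78

Spruceden Parish, 1 Jan – 7 Jul 1995: 188 days → £55,500 × 2.75% × 188/365 = £786.1233
The City of Thornfield, 8 Jul – 31 Dec 1995: 177 days → £55,500 × 4.45% × 177/365 = £1,197.6596
Total = £1,983.7829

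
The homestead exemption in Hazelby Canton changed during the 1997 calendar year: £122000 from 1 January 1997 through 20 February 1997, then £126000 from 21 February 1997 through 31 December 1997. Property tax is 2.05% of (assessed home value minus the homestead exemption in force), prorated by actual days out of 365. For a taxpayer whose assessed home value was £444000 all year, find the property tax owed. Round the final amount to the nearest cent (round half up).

1 January – 20 February 1997: 51 days, exemption £122000 → (£444000 − £122000) × 2.05% × 51/365 = £922.3315
21 February – 31 December 1997: 314 days, exemption £126000 → (£444000 − £126000) × 2.05% × 314/365 = £5608.1260
Total = £6530.4575

£6530.46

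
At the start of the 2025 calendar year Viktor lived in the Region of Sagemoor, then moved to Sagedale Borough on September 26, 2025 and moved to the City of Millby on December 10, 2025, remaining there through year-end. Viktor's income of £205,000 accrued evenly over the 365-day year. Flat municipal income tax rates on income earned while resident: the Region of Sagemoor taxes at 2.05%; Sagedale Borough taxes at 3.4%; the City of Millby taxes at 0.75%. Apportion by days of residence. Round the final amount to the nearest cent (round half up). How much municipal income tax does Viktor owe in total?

The Region of Sagemoor, January 1 – September 25, 2025: 268 days → £205,000 × 2.05% × 268/365 = £3,085.6712
Sagedale Borough, September 26 – December 9, 2025: 75 days → £205,000 × 3.4% × 75/365 = £1,432.1918
The City of Millby, December 10 – December 31, 2025: 22 days → £205,000 × 0.75% × 22/365 = £92.6712
Total = £4,610.5342

£4,610.53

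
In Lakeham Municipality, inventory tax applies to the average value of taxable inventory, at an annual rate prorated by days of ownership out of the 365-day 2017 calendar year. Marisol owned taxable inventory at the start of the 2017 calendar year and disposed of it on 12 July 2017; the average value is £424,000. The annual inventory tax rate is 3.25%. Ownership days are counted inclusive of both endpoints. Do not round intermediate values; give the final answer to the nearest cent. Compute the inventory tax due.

Days held (1 January – 12 July 2017): 193 out of 365
Tax = £424,000 × 3.25% × 193/365 = £7,286.4110

£7,286.41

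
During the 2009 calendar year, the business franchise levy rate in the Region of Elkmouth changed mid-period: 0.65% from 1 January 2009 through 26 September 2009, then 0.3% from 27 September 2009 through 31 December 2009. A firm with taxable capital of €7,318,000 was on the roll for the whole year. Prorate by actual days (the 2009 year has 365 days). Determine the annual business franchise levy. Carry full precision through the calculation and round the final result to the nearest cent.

€40,830.43

1 January – 26 September 2009: 269 days at 0.65% → €7,318,000 × 0.65% × 269/365 = €35,056.2274
27 September – 31 December 2009: 96 days at 0.3% → €7,318,000 × 0.3% × 96/365 = €5,774.2027
Total = €40,830.4301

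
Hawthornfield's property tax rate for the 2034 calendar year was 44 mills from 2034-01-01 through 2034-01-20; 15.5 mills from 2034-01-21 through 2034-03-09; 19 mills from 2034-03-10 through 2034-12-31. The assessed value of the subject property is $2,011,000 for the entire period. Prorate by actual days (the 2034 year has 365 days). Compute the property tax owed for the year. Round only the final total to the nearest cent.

$40,038.18

2034-01-01 to 2034-01-20: 20 days at 44 mills → $2,011,000 × 4.4% × 20/365 = $4,848.4384
2034-01-21 to 2034-03-09: 48 days at 15.5 mills → $2,011,000 × 1.55% × 48/365 = $4,099.1342
2034-03-10 to 2034-12-31: 297 days at 19 mills → $2,011,000 × 1.9% × 297/365 = $31,090.6110
Total = $40,038.1836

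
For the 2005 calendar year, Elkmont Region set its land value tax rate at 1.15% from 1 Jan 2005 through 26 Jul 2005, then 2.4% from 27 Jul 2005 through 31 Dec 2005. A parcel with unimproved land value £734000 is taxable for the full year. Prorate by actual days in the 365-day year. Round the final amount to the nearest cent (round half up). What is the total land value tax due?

1 Jan – 26 Jul 2005: 207 days at 1.15% → £734000 × 1.15% × 207/365 = £4787.0877
27 Jul – 31 Dec 2005: 158 days at 2.4% → £734000 × 2.4% × 158/365 = £7625.5562
Total = £12412.6438

£12412.64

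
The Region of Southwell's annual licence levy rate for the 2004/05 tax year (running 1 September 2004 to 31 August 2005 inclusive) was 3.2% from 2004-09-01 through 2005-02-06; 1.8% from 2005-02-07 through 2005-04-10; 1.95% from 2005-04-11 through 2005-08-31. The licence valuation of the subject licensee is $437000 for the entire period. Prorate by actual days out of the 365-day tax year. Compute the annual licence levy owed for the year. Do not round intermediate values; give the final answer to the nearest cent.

$10787.91

2004-09-01 to 2005-02-06: 159 days at 3.2% → $437000 × 3.2% × 159/365 = $6091.6603
2005-02-07 to 2005-04-10: 63 days at 1.8% → $437000 × 1.8% × 63/365 = $1357.6932
2005-04-11 to 2005-08-31: 143 days at 1.95% → $437000 × 1.95% × 143/365 = $3338.5603
Total = $10787.9137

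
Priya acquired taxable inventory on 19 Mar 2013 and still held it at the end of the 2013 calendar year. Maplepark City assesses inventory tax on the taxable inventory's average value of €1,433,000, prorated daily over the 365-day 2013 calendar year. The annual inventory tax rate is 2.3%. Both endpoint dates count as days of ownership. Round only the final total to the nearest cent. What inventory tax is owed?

Days held (19 Mar – 31 Dec 2013): 288 out of 365
Tax = €1,433,000 × 2.3% × 288/365 = €26,006.0055

€26,006.01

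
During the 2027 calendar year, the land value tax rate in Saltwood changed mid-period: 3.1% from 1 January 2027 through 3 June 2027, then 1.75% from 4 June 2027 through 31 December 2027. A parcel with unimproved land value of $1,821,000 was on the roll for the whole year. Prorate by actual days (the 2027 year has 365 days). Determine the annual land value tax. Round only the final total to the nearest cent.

$42,239.72

1 January – 3 June 2027: 154 days at 3.1% → $1,821,000 × 3.1% × 154/365 = $23,817.6822
4 June – 31 December 2027: 211 days at 1.75% → $1,821,000 × 1.75% × 211/365 = $18,422.0342
Total = $42,239.7164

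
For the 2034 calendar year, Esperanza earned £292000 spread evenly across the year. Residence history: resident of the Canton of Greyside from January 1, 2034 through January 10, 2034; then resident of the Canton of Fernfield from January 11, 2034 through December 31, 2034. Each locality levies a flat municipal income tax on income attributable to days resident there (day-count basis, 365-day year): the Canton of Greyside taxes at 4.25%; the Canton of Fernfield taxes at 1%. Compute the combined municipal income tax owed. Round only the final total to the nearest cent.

The Canton of Greyside, January 1 – January 10, 2034: 10 days → £292000 × 4.25% × 10/365 = £340.0000
The Canton of Fernfield, January 11 – December 31, 2034: 355 days → £292000 × 1% × 355/365 = £2840.0000
Total = £3180.0000

£3180.00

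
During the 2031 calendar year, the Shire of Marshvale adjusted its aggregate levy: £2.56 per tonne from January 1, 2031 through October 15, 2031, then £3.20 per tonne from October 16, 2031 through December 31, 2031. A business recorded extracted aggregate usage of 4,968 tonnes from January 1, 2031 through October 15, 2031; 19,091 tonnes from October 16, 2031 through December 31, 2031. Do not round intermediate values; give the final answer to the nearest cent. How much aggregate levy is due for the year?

£73809.28

January 1 – October 15, 2031: 4,968 tonnes at £2.56/tonne → £12718.08
October 16 – December 31, 2031: 19,091 tonnes at £3.20/tonne → £61091.20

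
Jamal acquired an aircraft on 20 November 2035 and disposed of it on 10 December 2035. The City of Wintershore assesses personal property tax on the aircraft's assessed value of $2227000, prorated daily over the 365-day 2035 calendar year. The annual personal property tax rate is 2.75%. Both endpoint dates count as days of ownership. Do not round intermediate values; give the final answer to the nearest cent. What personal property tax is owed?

Days held (20 November – 10 December 2035): 21 out of 365
Tax = $2227000 × 2.75% × 21/365 = $3523.5411

$3523.54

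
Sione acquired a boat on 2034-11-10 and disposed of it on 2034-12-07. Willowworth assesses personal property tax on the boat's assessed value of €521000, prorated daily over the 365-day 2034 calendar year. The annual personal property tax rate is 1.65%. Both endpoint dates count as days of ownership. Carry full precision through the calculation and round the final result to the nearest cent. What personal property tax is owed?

€659.46

Days held (2034-11-10 to 2034-12-07): 28 out of 365
Tax = €521000 × 1.65% × 28/365 = €659.4575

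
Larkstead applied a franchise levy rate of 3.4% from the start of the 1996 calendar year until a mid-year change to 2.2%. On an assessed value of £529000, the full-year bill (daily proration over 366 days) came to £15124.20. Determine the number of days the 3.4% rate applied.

201 days

Let d = days at the first rate; then 366 − d days at the second rate.
£529000 × [3.4%·d + 2.2%·(366−d)] / 366 = £15124.20
Solving gives d = 201, so the new rate took effect on 20 July 1996.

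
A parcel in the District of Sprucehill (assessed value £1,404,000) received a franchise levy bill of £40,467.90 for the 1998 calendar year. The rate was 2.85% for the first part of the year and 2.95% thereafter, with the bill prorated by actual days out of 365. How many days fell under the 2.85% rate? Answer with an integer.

247 days

Let d = days at the first rate; then 365 − d days at the second rate.
£1,404,000 × [2.85%·d + 2.95%·(365−d)] / 365 = £40,467.90
Solving gives d = 247, so the new rate took effect on 5 September 1998.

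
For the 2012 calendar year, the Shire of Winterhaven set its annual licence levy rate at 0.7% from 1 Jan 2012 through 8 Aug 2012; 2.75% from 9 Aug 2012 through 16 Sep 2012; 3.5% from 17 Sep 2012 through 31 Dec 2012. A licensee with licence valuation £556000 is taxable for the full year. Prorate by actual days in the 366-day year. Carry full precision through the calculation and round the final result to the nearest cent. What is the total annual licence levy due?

£9615.31

1 Jan – 8 Aug 2012: 221 days at 0.7% → £556000 × 0.7% × 221/366 = £2350.0874
9 Aug – 16 Sep 2012: 39 days at 2.75% → £556000 × 2.75% × 39/366 = £1629.2623
17 Sep – 31 Dec 2012: 106 days at 3.5% → £556000 × 3.5% × 106/366 = £5635.9563
Total = £9615.3060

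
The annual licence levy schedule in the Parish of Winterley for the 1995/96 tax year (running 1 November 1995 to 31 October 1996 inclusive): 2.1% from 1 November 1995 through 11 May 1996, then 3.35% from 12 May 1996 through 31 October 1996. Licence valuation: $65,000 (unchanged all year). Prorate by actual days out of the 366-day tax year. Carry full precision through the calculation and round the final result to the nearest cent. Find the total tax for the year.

1 November 1995 – 11 May 1996: 193 days at 2.1% → $65,000 × 2.1% × 193/366 = $719.7951
12 May – 31 October 1996: 173 days at 3.35% → $65,000 × 3.35% × 173/366 = $1,029.2555
Total = $1,749.0505

$1,749.05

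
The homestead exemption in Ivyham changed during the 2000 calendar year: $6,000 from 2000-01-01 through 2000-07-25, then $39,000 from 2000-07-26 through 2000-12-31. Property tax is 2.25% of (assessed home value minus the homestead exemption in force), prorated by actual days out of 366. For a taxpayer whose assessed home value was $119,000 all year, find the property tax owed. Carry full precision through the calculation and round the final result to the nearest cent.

2000-01-01 to 2000-07-25: 207 days, exemption $6,000 → ($119,000 − $6,000) × 2.25% × 207/366 = $1,437.9713
2000-07-26 to 2000-12-31: 159 days, exemption $39,000 → ($119,000 − $39,000) × 2.25% × 159/366 = $781.9672
Total = $2,219.9385

$2,219.94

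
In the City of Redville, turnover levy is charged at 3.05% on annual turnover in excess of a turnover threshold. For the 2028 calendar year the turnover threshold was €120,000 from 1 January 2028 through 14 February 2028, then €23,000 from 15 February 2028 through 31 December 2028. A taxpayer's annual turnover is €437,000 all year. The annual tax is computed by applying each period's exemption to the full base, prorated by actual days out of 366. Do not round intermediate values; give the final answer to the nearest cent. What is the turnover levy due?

1 January – 14 February 2028: 45 days, exemption €120,000 → (€437,000 − €120,000) × 3.05% × 45/366 = €1,188.7500
15 February – 31 December 2028: 321 days, exemption €23,000 → (€437,000 − €23,000) × 3.05% × 321/366 = €11,074.5000
Total = €12,263.2500

€12,263.25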